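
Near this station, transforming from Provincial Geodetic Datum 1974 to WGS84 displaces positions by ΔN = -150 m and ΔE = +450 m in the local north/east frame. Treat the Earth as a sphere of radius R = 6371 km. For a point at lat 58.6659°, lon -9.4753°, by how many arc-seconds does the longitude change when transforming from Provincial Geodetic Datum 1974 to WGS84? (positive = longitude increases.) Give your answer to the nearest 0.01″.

Δλ = 28.02″

At latitude 58.6659°, cos φ = 0.520028.
One radian of longitude at latitude φ spans R cos φ, so Δλ = ΔE / (R cos φ) = 450.0 / (6371000 × 0.520028) = 1.3582e-04 rad = 28.016″.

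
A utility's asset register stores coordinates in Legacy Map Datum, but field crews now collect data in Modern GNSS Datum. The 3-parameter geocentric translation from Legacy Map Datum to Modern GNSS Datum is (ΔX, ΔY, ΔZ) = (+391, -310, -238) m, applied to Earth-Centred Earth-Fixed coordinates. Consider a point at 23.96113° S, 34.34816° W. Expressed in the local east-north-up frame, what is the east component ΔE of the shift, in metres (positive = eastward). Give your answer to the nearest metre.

ΔE = -35 m

At φ = -23.96113°, λ = -34.34816°: sin φ = -0.406117, cos φ = 0.913821, sin λ = -0.564220, cos λ = 0.825624.
ΔE = −sin λ·ΔX + cos λ·ΔY = −(-0.564220)·(391) + (0.825624)·(-310) = -35.33 m.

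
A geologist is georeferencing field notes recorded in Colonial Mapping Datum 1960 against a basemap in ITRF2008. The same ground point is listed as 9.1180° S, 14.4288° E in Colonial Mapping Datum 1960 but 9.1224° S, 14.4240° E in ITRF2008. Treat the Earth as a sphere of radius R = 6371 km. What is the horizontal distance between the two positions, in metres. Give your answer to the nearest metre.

719 m

Δφ = -9.1224° − -9.1180° = -0.0044°; Δλ = 14.4240° − 14.4288° = -0.0048°.
1° along a meridian = πR/180 = 111195 m.
ΔN = Δφ × 111195 = -489.3 m; ΔE = Δλ × 111195 × cos(-9.1180°) = -0.0048 × 111195 × 0.987364 = -527.0 m.
Distance = √(ΔE² + ΔN²) = √((-527.0)² + (-489.3)²) = 719.1 m.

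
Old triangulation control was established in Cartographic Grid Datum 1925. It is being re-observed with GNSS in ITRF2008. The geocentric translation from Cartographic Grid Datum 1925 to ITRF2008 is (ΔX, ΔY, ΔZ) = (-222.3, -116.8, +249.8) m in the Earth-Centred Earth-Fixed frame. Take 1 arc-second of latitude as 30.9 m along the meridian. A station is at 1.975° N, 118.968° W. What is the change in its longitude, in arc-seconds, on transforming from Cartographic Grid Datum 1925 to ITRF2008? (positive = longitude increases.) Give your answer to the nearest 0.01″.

sin φ = 0.034463, cos φ = 0.999406, sin λ = -0.874890, cos λ = -0.484321.
East component: ΔE = −sin λ·ΔX + cos λ·ΔY = −(-0.874890)(-222.3) + (-0.484321)(-116.8) = -137.92 m.
1° of latitude spans 3600 × 30.90 = 111240 m; at latitude φ, 1° of longitude spans that × cos φ = 111173.9 m, so Δλ = -137.92 / 111173.9 × 3600 = -4.466″.

Δλ = -4.47″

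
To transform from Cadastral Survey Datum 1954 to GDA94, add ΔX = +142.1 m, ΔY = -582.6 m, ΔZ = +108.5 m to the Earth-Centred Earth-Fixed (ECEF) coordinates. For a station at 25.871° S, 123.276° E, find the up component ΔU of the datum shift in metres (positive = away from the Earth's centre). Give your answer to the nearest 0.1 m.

At φ = -25.871°, λ = 123.276°: sin φ = -0.436346, cos φ = 0.899779, sin λ = 0.836037, cos λ = -0.548673.
ΔU = cos φ cos λ·ΔX + cos φ sin λ·ΔY + sin φ·ΔZ = (0.899779)(-0.548673)(142.1) + (0.899779)(0.836037)(-582.6) + (-0.436346)(108.5) = -555.76 m.

ΔU = -555.8 m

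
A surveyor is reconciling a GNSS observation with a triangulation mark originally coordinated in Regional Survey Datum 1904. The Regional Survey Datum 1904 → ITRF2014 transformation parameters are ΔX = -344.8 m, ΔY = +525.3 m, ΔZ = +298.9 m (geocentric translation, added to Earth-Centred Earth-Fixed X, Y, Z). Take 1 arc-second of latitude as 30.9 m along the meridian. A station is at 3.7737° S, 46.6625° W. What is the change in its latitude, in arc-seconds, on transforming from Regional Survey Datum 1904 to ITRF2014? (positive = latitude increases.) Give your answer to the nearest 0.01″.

sin φ = -0.065816, cos φ = 0.997832, sin λ = -0.727324, cos λ = 0.686295.
North component: ΔN = −sin φ cos λ·ΔX − sin φ sin λ·ΔY + cos φ·ΔZ = −(-0.065816)(0.686295)(-344.8) − (-0.065816)(-0.727324)(525.3) + (0.997832)(298.9) = 257.53 m.
1° of latitude spans 3600 × 30.90 = 111240 m, so Δφ = 257.53 / 111240 × 3600 = 8.334″.

Δφ = 8.33″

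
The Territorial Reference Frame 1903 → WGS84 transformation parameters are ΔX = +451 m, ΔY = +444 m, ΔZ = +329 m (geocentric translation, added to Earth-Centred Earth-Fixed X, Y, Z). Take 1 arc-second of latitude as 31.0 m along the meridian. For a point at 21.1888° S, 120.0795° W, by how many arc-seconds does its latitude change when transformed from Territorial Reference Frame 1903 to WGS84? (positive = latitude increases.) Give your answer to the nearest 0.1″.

Δφ = 2.8″

sin φ = -0.361442, cos φ = 0.932394, sin λ = -0.865331, cos λ = -0.501201.
North component: ΔN = −sin φ cos λ·ΔX − sin φ sin λ·ΔY + cos φ·ΔZ = −(-0.361442)(-0.501201)(451) − (-0.361442)(-0.865331)(444) + (0.932394)(329) = 86.19 m.
1° of latitude spans 3600 × 31.00 = 111600 m, so Δφ = 86.19 / 111600 × 3600 = 2.780″.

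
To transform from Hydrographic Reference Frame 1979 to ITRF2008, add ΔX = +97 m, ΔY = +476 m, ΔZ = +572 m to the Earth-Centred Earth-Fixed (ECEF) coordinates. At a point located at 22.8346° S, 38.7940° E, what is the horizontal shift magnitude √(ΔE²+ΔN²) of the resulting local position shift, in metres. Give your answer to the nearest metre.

740 m

The local east axis at (φ, λ) is (−sin λ, cos λ, 0), so ΔE = −sin(38.7940°)·97 + cos(38.7940°)·476 = 310.22 m.
The local north axis is (−sin φ cos λ, −sin φ sin λ, cos φ), giving ΔN = 29.339 + 115.733 + 527.172 = 672.24 m.
Horizontal magnitude = √(ΔE² + ΔN²) = √(310.22² + 672.24²) = 740.37 m.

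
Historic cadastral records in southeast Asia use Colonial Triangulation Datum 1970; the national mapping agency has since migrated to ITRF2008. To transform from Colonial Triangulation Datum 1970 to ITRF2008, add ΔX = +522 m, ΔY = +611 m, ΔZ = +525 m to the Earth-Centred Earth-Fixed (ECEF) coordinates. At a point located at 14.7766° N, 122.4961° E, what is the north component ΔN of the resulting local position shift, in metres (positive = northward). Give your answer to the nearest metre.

ΔN = 448 m

The local north axis is (−sin φ cos λ, −sin φ sin λ, cos φ), giving ΔN = 71.527 − 131.437 + 507.637 = 447.73 m.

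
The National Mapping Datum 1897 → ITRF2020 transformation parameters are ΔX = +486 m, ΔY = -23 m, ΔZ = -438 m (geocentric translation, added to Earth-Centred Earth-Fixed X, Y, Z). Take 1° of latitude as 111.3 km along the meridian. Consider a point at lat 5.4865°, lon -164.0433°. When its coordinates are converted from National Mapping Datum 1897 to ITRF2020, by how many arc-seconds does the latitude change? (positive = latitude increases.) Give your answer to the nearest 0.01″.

Δφ = -12.68″

sin φ = 0.095611, cos φ = 0.995419, sin λ = -0.274911, cos λ = -0.961470.
North component: ΔN = −sin φ cos λ·ΔX − sin φ sin λ·ΔY + cos φ·ΔZ = −(0.095611)(-0.961470)(486) − (0.095611)(-0.274911)(-23) + (0.995419)(-438) = -391.92 m.
1° of latitude spans 111300 m, so Δφ = -391.92 / 111300 × 3600 = -12.677″.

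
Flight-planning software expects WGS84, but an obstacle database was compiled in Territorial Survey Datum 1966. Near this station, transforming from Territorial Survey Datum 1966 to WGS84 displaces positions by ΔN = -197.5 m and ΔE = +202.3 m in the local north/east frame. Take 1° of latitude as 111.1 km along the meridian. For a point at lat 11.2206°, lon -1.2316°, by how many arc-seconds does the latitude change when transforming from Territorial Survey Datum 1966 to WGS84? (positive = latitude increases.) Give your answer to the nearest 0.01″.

Δφ = -6.40″

1° of latitude = 111.1 km, so Δφ = -197.5 / 111100 = -0.0017777° = -6.400″.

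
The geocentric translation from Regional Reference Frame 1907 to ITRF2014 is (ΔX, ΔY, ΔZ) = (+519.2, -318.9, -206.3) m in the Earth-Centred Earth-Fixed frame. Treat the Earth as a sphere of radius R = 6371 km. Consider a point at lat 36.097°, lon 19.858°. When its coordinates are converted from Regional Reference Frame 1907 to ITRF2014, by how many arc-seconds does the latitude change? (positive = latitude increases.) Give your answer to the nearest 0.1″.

sin φ = 0.589154, cos φ = 0.808021, sin λ = 0.339690, cos λ = 0.940537.
North component: ΔN = −sin φ cos λ·ΔX − sin φ sin λ·ΔY + cos φ·ΔZ = −(0.589154)(0.940537)(519.2) − (0.589154)(0.339690)(-318.9) + (0.808021)(-206.3) = -390.57 m.
1° of latitude spans πR/180 = 111195 m, so Δφ = -390.57 / 111195 × 3600 = -12.645″.

Δφ = -12.6″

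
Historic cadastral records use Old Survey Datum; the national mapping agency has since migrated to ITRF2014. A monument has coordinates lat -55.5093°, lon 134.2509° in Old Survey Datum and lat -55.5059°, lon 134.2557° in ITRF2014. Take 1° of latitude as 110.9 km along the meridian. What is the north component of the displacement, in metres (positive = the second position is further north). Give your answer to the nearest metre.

Δφ = -55.5059° − -55.5093° = +0.0034°; Δλ = 134.2557° − 134.2509° = +0.0048°.
ΔN = Δφ × 110900 = 377.1 m; ΔE = Δλ × 110900 × cos(-55.5093°) = +0.0048 × 110900 × 0.566272 = 301.4 m.

ΔN = 377 m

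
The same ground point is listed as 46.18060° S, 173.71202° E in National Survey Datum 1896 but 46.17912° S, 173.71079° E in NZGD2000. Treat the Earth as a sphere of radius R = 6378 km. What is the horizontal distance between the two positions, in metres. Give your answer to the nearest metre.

190 m

Δφ = -46.17912° − -46.18060° = +0.00148°; Δλ = 173.71079° − 173.71202° = -0.00123°.
1° along a meridian = πR/180 = 111317 m.
ΔN = Δφ × 111317 = 164.7 m; ΔE = Δλ × 111317 × cos(-46.18060°) = -0.00123 × 111317 × 0.692388 = -94.8 m.
Distance = √(ΔE² + ΔN²) = √((-94.8)² + 164.7²) = 190.1 m.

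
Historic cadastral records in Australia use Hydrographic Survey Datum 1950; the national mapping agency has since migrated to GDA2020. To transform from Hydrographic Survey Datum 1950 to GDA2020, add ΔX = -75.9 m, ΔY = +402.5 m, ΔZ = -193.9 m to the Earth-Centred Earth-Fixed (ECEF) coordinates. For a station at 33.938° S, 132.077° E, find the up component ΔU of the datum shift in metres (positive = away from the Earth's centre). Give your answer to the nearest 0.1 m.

At φ = -33.938°, λ = 132.077°: sin φ = -0.558295, cos φ = 0.829642, sin λ = 0.742245, cos λ = -0.670129.
ΔU = cos φ cos λ·ΔX + cos φ sin λ·ΔY + sin φ·ΔZ = (0.829642)(-0.670129)(-75.9) + (0.829642)(0.742245)(402.5) + (-0.558295)(-193.9) = 398.31 m.

ΔU = 398.3 m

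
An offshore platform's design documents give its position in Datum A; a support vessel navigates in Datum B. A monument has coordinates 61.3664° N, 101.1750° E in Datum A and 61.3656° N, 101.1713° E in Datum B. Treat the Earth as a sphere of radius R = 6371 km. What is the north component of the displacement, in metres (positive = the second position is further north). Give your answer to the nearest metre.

Δφ = 61.3656° − 61.3664° = -0.0008°; Δλ = 101.1713° − 101.1750° = -0.0037°.
1° along a meridian = πR/180 = 111195 m.
ΔN = Δφ × 111195 = -89.0 m; ΔE = Δλ × 111195 × cos(61.3664°) = -0.0037 × 111195 × 0.479207 = -197.2 m.

ΔN = -89 m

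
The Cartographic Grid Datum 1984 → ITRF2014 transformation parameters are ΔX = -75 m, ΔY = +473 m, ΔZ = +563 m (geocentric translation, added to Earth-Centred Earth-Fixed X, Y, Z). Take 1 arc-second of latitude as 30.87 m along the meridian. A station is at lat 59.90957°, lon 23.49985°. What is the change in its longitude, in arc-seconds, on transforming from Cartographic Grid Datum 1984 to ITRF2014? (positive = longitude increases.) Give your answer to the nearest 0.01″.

Δλ = 29.96″

sin φ = 0.865235, cos φ = 0.501366, sin λ = 0.398747, cos λ = 0.917061.
East component: ΔE = −sin λ·ΔX + cos λ·ΔY = −(0.398747)(-75) + (0.917061)(473) = 463.68 m.
1° of latitude spans 3600 × 30.87 = 111132 m; at latitude φ, 1° of longitude spans that × cos φ = 55717.8 m, so Δλ = 463.68 / 55717.8 × 3600 = 29.959″.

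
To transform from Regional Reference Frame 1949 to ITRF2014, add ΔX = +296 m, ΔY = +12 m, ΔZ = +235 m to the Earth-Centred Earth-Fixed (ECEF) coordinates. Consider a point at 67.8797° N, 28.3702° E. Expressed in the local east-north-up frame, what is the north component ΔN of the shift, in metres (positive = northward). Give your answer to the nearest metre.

ΔN = -158 m

The local north axis is (−sin φ cos λ, −sin φ sin λ, cos φ), giving ΔN = -241.279 − 5.282 + 88.490 = -158.07 m.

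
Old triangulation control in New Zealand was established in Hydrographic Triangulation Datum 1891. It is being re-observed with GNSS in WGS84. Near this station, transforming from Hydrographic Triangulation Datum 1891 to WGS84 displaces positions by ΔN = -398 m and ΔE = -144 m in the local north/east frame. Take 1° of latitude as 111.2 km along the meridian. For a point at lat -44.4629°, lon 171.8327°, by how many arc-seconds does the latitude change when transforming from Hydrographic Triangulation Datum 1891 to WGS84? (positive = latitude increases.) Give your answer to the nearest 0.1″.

Δφ = -12.9″

1° of latitude = 111.2 km, so Δφ = -398.0 / 111200 = -0.0035791° = -12.885″.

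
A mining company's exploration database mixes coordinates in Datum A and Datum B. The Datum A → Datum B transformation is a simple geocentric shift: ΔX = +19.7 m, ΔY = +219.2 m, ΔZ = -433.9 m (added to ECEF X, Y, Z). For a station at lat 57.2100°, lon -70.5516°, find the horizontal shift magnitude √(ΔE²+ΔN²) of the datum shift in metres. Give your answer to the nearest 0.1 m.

113.3 m

At φ = 57.2100°, λ = -70.5516°: sin φ = 0.840661, cos φ = 0.541561, sin λ = -0.942942, cos λ = 0.332958.
ΔE = −sin λ·ΔX + cos λ·ΔY = −(-0.942942)·(19.7) + (0.332958)·(219.2) = 91.56 m.
ΔN = −sin φ cos λ·ΔX − sin φ sin λ·ΔY + cos φ·ΔZ = −(0.840661)(0.332958)(19.7) − (0.840661)(-0.942942)(219.2) + (0.541561)(-433.9) = -66.74 m.
Horizontal magnitude = √(ΔE² + ΔN²) = √(91.56² + (-66.74)²) = 113.30 m.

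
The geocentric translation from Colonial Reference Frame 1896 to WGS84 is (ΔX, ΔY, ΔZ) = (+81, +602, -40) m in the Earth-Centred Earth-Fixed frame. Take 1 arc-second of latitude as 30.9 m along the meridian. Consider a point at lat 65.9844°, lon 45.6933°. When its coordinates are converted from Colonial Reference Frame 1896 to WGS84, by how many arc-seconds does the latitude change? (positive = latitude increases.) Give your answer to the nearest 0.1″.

Δφ = -14.9″

sin φ = 0.913435, cos φ = 0.406985, sin λ = 0.715611, cos λ = 0.698499.
North component: ΔN = −sin φ cos λ·ΔX − sin φ sin λ·ΔY + cos φ·ΔZ = −(0.913435)(0.698499)(81) − (0.913435)(0.715611)(602) + (0.406985)(-40) = -461.47 m.
1° of latitude spans 3600 × 30.90 = 111240 m, so Δφ = -461.47 / 111240 × 3600 = -14.934″.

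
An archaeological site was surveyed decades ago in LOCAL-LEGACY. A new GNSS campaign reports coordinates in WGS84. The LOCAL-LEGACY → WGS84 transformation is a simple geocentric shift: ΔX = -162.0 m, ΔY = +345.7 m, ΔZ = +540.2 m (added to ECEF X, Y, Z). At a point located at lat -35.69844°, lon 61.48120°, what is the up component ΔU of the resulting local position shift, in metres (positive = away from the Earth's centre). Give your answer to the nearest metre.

The local up (radial) axis is (cos φ cos λ, cos φ sin λ, sin φ), giving ΔU = -62.813 + 246.678 − 315.217 = -131.35 m.

ΔU = -131 m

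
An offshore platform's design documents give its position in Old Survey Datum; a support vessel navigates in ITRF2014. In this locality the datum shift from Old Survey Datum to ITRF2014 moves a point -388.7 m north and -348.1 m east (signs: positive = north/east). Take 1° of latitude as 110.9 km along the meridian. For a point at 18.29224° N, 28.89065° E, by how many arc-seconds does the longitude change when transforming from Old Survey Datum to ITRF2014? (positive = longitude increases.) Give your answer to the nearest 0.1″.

At latitude 18.29224°, cos φ = 0.949468.
1° of longitude at this latitude = 110.9 × cos φ = 105.30 km, so Δλ = -348.1 / 105296.0 = -0.0033059° = -11.901″.

Δλ = -11.9″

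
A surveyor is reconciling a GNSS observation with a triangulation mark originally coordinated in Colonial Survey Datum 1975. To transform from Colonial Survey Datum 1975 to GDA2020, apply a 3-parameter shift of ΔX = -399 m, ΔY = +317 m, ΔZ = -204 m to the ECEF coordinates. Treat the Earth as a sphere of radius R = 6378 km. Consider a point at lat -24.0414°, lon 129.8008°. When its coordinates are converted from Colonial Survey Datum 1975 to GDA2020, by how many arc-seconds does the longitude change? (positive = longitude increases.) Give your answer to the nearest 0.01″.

Δλ = 3.67″

sin φ = -0.407397, cos φ = 0.913251, sin λ = 0.768275, cos λ = -0.640120.
East component: ΔE = −sin λ·ΔX + cos λ·ΔY = −(0.768275)(-399) + (-0.640120)(317) = 103.62 m.
1° of latitude spans πR/180 = 111317 m; at latitude φ, 1° of longitude spans that × cos φ = 101660.5 m, so Δλ = 103.62 / 101660.5 × 3600 = 3.670″.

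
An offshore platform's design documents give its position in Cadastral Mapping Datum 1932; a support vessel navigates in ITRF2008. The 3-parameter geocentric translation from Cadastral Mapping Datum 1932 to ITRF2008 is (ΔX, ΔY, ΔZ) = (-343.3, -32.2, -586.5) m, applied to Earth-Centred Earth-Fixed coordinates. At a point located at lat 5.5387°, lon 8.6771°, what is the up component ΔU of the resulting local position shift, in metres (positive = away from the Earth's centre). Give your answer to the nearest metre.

ΔU = -399 m

The local up (radial) axis is (cos φ cos λ, cos φ sin λ, sin φ), giving ΔU = -337.786 − 4.835 − 56.608 = -399.23 m.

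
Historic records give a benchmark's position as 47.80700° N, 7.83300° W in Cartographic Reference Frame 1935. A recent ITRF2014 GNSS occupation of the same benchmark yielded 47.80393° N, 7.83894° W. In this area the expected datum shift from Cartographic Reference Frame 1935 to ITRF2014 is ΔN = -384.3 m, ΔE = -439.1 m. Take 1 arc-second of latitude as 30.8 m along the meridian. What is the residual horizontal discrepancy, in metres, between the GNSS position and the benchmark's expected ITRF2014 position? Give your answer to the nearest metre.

44 m

Observed coordinate differences: Δφ = -0.00307°, Δλ = -0.00594°.
Converting to metres (1° lat = 110880 m, cos φ = 0.671630): observed ΔN = -340.4 m, observed ΔE = -442.4 m.
Subtracting the expected shift leaves a residual of -340.4 − (-384.3) = 43.9 m north and -442.4 − (-439.1) = -3.3 m east.
Residual distance = √(43.9² + (-3.3)²) = 44.0 m.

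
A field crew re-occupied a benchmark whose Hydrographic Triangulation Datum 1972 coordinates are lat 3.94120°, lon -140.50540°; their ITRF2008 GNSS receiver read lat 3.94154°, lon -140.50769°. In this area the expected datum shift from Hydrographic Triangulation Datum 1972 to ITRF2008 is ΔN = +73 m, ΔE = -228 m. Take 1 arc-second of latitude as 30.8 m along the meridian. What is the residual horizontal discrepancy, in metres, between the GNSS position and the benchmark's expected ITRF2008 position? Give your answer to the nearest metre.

Observed coordinate differences: Δφ = +0.00034°, Δλ = -0.00229°.
Converting to metres (1° lat = 110880 m, cos φ = 0.997635): observed ΔN = 37.7 m, observed ΔE = -253.3 m.
Subtracting the expected shift leaves a residual of 37.7 − (73) = -35.3 m north and -253.3 − (-228) = -25.3 m east.
Residual distance = √((-35.3)² + (-25.3)²) = 43.4 m.

43 m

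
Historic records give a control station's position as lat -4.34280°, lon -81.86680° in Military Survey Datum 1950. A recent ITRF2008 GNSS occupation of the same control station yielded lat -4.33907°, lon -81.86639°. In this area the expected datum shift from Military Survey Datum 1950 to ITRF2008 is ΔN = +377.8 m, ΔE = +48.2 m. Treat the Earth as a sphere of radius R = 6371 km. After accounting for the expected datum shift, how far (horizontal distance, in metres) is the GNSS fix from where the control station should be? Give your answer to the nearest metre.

Observed coordinate differences: Δφ = +0.00373°, Δλ = +0.00041°.
Converting to metres (1° lat = 111195 m, cos φ = 0.997129): observed ΔN = 414.8 m, observed ΔE = 45.5 m.
Subtracting the expected shift leaves a residual of 414.8 − (377.8) = 37.0 m north and 45.5 − (48.2) = -2.7 m east.
Residual distance = √(37.0² + (-2.7)²) = 37.1 m.

37 m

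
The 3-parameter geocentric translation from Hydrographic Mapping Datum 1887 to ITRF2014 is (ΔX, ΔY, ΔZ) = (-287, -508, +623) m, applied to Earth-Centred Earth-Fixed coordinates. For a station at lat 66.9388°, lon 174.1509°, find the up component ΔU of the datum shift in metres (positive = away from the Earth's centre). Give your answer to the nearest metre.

The local up (radial) axis is (cos φ cos λ, cos φ sin λ, sin φ), giving ΔU = 111.837 − 20.279 + 573.214 = 664.77 m.

ΔU = 665 m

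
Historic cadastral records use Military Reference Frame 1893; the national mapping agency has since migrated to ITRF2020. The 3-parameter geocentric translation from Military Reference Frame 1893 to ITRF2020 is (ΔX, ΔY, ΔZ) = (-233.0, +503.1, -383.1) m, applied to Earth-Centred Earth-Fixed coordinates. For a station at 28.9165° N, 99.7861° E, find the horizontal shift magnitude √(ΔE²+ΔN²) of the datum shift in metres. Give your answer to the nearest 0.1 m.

The local east axis at (φ, λ) is (−sin λ, cos λ, 0), so ΔE = −sin(99.7861°)·(-233.0) + cos(99.7861°)·503.1 = 144.10 m.
The local north axis is (−sin φ cos λ, −sin φ sin λ, cos φ), giving ΔN = -19.149 − 239.726 − 335.337 = -594.21 m.
Horizontal magnitude = √(ΔE² + ΔN²) = √(144.10² + (-594.21)²) = 611.44 m.

611.4 m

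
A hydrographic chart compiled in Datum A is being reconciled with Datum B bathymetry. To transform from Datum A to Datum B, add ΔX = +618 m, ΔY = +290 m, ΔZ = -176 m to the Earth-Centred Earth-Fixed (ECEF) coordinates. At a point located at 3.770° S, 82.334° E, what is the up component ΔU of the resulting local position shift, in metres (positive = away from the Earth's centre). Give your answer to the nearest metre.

ΔU = 381 m

The local up (radial) axis is (cos φ cos λ, cos φ sin λ, sin φ), giving ΔU = 82.262 + 286.786 + 11.572 = 380.62 m.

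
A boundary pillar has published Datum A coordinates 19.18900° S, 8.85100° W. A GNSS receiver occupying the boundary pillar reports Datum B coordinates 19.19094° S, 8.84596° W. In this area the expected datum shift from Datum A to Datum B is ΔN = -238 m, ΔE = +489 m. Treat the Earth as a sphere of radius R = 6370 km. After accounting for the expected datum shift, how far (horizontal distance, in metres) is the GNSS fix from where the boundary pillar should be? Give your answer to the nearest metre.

Observed coordinate differences: Δφ = -0.00194°, Δλ = +0.00504°.
Converting to metres (1° lat = 111177 m, cos φ = 0.944439): observed ΔN = -215.7 m, observed ΔE = 529.2 m.
Subtracting the expected shift leaves a residual of -215.7 − (-238) = 22.3 m north and 529.2 − (489) = 40.2 m east.
Residual distance = √(22.3² + 40.2²) = 46.0 m.

46 m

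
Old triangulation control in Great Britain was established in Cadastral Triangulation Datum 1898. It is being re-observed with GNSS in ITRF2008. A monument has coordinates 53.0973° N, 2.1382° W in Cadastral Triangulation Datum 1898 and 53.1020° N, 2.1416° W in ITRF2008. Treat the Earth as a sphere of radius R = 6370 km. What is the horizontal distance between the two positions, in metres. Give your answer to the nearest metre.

Δφ = 53.1020° − 53.0973° = +0.0047°; Δλ = -2.1416° − -2.1382° = -0.0034°.
1° along a meridian = πR/180 = 111177 m.
ΔN = Δφ × 111177 = 522.5 m; ΔE = Δλ × 111177 × cos(53.0973°) = -0.0034 × 111177 × 0.600458 = -227.0 m.
Distance = √(ΔE² + ΔN²) = √((-227.0)² + 522.5²) = 569.7 m.

570 m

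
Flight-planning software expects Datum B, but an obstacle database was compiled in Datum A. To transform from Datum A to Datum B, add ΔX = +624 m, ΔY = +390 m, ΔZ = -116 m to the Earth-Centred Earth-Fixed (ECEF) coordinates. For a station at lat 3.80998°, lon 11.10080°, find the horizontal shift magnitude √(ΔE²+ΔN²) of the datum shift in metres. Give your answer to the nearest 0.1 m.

308.2 m

At φ = 3.80998°, λ = 11.10080°: sin φ = 0.066448, cos φ = 0.997790, sin λ = 0.192536, cos λ = 0.981290.
ΔE = −sin λ·ΔX + cos λ·ΔY = −(0.192536)·(624) + (0.981290)·(390) = 262.56 m.
ΔN = −sin φ cos λ·ΔX − sin φ sin λ·ΔY + cos φ·ΔZ = −(0.066448)(0.981290)(624) − (0.066448)(0.192536)(390) + (0.997790)(-116) = -161.42 m.
Horizontal magnitude = √(ΔE² + ΔN²) = √(262.56² + (-161.42)²) = 308.21 m.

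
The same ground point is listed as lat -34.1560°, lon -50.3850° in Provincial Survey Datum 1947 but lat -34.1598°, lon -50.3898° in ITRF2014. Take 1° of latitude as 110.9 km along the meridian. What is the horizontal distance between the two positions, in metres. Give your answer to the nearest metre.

610 m

Δφ = -34.1598° − -34.1560° = -0.0038°; Δλ = -50.3898° − -50.3850° = -0.0048°.
ΔN = Δφ × 110900 = -421.4 m; ΔE = Δλ × 110900 × cos(-34.1560°) = -0.0048 × 110900 × 0.827512 = -440.5 m.
Distance = √(ΔE² + ΔN²) = √((-440.5)² + (-421.4)²) = 609.6 m.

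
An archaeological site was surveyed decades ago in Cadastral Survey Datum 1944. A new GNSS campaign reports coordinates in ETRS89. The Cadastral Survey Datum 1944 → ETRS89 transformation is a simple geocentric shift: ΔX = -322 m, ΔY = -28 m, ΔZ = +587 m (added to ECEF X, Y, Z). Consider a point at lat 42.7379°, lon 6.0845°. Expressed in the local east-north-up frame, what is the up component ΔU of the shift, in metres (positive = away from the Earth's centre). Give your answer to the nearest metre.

The local up (radial) axis is (cos φ cos λ, cos φ sin λ, sin φ), giving ΔU = -235.166 − 2.180 + 398.365 = 161.02 m.

ΔU = 161 m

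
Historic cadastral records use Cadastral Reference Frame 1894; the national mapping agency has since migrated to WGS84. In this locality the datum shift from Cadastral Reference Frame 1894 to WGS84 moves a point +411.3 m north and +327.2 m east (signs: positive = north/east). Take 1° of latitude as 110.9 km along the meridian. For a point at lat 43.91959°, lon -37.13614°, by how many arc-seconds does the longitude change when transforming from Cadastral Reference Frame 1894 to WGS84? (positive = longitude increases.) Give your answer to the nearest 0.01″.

Δλ = 14.75″

At latitude 43.91959°, cos φ = 0.720314.
1° of longitude at this latitude = 110.9 × cos φ = 79.88 km, so Δλ = 327.2 / 79882.8 = 0.0040960° = 14.746″.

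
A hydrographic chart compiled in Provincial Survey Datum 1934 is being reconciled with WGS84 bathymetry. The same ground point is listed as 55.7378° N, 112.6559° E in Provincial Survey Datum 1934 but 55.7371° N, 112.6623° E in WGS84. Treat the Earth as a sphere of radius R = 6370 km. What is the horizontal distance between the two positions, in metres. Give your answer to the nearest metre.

Δφ = 55.7371° − 55.7378° = -0.0007°; Δλ = 112.6623° − 112.6559° = +0.0064°.
1° along a meridian = πR/180 = 111177 m.
ΔN = Δφ × 111177 = -77.8 m; ΔE = Δλ × 111177 × cos(55.7378°) = +0.0064 × 111177 × 0.562981 = 400.6 m.
Distance = √(ΔE² + ΔN²) = √(400.6² + (-77.8)²) = 408.1 m.

408 m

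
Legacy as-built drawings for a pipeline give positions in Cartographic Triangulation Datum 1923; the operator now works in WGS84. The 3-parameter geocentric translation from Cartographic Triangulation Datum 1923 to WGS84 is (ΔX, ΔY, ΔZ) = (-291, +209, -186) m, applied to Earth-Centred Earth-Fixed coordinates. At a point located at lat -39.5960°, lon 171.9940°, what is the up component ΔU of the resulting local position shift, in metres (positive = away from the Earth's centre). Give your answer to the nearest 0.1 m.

ΔU = 363.0 m

The local up (radial) axis is (cos φ cos λ, cos φ sin λ, sin φ), giving ΔU = 222.047 + 22.430 + 118.551 = 363.03 m.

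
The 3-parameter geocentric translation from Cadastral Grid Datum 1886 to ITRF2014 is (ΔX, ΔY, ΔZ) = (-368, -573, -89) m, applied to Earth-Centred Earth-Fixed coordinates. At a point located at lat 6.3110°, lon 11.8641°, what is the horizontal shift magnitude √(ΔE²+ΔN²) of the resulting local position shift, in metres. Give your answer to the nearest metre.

486 m

The local east axis at (φ, λ) is (−sin λ, cos λ, 0), so ΔE = −sin(11.8641°)·(-368) + cos(11.8641°)·(-573) = -485.10 m.
The local north axis is (−sin φ cos λ, −sin φ sin λ, cos φ), giving ΔN = 39.588 + 12.950 − 88.461 = -35.92 m.
Horizontal magnitude = √(ΔE² + ΔN²) = √((-485.10)² + (-35.92)²) = 486.43 m.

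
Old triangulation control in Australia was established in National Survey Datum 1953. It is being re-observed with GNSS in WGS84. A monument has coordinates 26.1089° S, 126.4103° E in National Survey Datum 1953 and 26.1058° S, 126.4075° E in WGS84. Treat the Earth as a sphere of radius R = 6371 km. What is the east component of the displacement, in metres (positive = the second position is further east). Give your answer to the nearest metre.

ΔE = -280 m

Δφ = -26.1058° − -26.1089° = +0.0031°; Δλ = 126.4075° − 126.4103° = -0.0028°.
1° along a meridian = πR/180 = 111195 m.
ΔN = Δφ × 111195 = 344.7 m; ΔE = Δλ × 111195 × cos(-26.1089°) = -0.0028 × 111195 × 0.897959 = -279.6 m.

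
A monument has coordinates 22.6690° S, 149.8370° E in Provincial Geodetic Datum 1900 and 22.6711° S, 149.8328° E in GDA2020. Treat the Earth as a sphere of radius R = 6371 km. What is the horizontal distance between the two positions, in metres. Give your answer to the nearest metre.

490 m

Δφ = -22.6711° − -22.6690° = -0.0021°; Δλ = 149.8328° − 149.8370° = -0.0042°.
1° along a meridian = πR/180 = 111195 m.
ΔN = Δφ × 111195 = -233.5 m; ΔE = Δλ × 111195 × cos(-22.6690°) = -0.0042 × 111195 × 0.922747 = -430.9 m.
Distance = √(ΔE² + ΔN²) = √((-430.9)² + (-233.5)²) = 490.1 m.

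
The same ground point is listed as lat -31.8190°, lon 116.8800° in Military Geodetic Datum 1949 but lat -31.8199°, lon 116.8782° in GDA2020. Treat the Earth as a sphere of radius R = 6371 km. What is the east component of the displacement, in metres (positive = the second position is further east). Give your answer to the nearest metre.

Δφ = -31.8199° − -31.8190° = -0.0009°; Δλ = 116.8782° − 116.8800° = -0.0018°.
1° along a meridian = πR/180 = 111195 m.
ΔN = Δφ × 111195 = -100.1 m; ΔE = Δλ × 111195 × cos(-31.8190°) = -0.0018 × 111195 × 0.849718 = -170.1 m.

ΔE = -170 m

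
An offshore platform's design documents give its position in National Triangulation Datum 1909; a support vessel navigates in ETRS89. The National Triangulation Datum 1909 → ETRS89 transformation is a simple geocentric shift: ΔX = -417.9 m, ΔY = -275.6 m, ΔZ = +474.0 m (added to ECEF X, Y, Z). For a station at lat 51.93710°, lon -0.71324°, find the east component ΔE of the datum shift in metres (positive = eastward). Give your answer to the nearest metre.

At φ = 51.93710°, λ = -0.71324°: sin φ = 0.787334, cos φ = 0.616526, sin λ = -0.012448, cos λ = 0.999923.
ΔE = −sin λ·ΔX + cos λ·ΔY = −(-0.012448)·(-417.9) + (0.999923)·(-275.6) = -280.78 m.

ΔE = -281 m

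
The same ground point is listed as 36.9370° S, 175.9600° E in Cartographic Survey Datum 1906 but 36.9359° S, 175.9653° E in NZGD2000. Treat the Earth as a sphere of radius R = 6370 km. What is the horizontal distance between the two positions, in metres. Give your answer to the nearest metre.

487 m

Δφ = -36.9359° − -36.9370° = +0.0011°; Δλ = 175.9653° − 175.9600° = +0.0053°.
1° along a meridian = πR/180 = 111177 m.
ΔN = Δφ × 111177 = 122.3 m; ΔE = Δλ × 111177 × cos(-36.9370°) = +0.0053 × 111177 × 0.799297 = 471.0 m.
Distance = √(ΔE² + ΔN²) = √(471.0² + 122.3²) = 486.6 m.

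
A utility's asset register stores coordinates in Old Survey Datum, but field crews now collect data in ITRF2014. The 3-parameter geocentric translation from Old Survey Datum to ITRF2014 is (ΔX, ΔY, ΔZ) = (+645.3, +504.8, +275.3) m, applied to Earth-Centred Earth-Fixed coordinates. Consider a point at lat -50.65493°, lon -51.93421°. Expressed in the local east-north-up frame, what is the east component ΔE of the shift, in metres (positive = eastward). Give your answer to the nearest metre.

ΔE = 819 m

The local east axis at (φ, λ) is (−sin λ, cos λ, 0), so ΔE = −sin(-51.93421°)·645.3 + cos(-51.93421°)·504.8 = 819.29 m.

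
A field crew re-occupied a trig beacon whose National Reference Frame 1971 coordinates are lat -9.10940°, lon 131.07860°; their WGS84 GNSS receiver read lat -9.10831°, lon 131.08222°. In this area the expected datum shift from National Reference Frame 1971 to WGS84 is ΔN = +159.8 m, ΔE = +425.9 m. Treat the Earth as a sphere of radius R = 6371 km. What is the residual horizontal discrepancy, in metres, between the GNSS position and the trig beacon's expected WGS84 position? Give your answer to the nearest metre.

48 m

Observed coordinate differences: Δφ = +0.00109°, Δλ = +0.00362°.
Converting to metres (1° lat = 111195 m, cos φ = 0.987388): observed ΔN = 121.2 m, observed ΔE = 397.4 m.
Subtracting the expected shift leaves a residual of 121.2 − (159.8) = -38.6 m north and 397.4 − (425.9) = -28.5 m east.
Residual distance = √((-38.6)² + (-28.5)²) = 48.0 m.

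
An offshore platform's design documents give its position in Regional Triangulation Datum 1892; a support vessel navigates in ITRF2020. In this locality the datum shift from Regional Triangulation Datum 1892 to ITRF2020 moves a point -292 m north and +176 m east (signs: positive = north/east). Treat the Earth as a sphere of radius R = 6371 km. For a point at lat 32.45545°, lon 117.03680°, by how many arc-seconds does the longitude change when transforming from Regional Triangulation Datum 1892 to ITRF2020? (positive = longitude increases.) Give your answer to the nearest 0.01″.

Δλ = 6.75″

At latitude 32.45545°, cos φ = 0.843809.
One radian of longitude at latitude φ spans R cos φ, so Δλ = ΔE / (R cos φ) = 176.0 / (6371000 × 0.843809) = 3.2739e-05 rad = 6.753″.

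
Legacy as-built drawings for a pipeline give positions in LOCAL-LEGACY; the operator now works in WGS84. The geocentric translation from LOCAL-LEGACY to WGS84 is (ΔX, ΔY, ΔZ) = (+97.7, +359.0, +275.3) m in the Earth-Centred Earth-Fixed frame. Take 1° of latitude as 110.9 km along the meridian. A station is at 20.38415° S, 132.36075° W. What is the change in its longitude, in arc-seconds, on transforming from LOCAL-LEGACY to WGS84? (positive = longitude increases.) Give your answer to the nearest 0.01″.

sin φ = -0.348313, cos φ = 0.937378, sin λ = -0.738917, cos λ = -0.673796.
East component: ΔE = −sin λ·ΔX + cos λ·ΔY = −(-0.738917)(97.7) + (-0.673796)(359.0) = -169.70 m.
1° of latitude spans 110900 m; at latitude φ, 1° of longitude spans that × cos φ = 103955.3 m, so Δλ = -169.70 / 103955.3 × 3600 = -5.877″.

Δλ = -5.88″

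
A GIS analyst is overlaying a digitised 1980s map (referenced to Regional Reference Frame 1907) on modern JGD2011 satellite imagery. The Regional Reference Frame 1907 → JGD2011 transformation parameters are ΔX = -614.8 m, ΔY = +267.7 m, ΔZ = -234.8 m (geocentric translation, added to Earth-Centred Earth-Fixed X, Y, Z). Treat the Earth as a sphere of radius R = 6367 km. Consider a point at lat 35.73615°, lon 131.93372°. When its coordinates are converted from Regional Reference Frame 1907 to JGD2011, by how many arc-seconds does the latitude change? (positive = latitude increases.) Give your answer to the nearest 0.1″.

sin φ = 0.584053, cos φ = 0.811715, sin λ = 0.743918, cos λ = -0.668270.
North component: ΔN = −sin φ cos λ·ΔX − sin φ sin λ·ΔY + cos φ·ΔZ = −(0.584053)(-0.668270)(-614.8) − (0.584053)(0.743918)(267.7) + (0.811715)(-234.8) = -546.86 m.
1° of latitude spans πR/180 = 111125 m, so Δφ = -546.86 / 111125 × 3600 = -17.716″.

Δφ = -17.7″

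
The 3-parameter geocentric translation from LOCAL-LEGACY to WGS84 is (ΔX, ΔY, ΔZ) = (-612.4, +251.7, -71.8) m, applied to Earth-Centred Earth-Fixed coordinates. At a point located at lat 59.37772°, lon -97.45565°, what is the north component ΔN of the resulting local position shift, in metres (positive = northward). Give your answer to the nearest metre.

The local north axis is (−sin φ cos λ, −sin φ sin λ, cos φ), giving ΔN = -68.382 + 214.768 − 36.573 = 109.81 m.

ΔN = 110 m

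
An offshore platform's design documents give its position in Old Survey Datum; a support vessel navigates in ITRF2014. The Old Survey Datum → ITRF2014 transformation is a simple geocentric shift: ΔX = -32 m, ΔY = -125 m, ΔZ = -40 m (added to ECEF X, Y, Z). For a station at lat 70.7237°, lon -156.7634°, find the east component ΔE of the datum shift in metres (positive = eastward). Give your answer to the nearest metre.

The local east axis at (φ, λ) is (−sin λ, cos λ, 0), so ΔE = −sin(-156.7634°)·(-32) + cos(-156.7634°)·(-125) = 102.24 m.

ΔE = 102 m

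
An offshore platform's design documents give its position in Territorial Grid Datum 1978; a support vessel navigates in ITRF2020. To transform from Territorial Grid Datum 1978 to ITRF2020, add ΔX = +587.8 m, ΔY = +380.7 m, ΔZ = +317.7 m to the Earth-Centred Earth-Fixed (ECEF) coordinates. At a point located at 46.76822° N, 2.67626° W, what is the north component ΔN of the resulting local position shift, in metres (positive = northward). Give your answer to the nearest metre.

ΔN = -197 m

At φ = 46.76822°, λ = -2.67626°: sin φ = 0.728589, cos φ = 0.684951, sin λ = -0.046693, cos λ = 0.998909.
ΔN = −sin φ cos λ·ΔX − sin φ sin λ·ΔY + cos φ·ΔZ = −(0.728589)(0.998909)(587.8) − (0.728589)(-0.046693)(380.7) + (0.684951)(317.7) = -197.24 m.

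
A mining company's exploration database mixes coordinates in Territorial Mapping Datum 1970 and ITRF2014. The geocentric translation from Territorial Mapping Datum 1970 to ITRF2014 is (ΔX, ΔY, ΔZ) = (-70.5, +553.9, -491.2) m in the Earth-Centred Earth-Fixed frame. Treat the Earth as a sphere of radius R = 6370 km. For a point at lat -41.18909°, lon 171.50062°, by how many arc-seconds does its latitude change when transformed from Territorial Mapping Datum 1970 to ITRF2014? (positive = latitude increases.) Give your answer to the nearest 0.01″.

Δφ = -8.74″

sin φ = -0.658546, cos φ = 0.752540, sin λ = 0.147799, cos λ = -0.989017.
North component: ΔN = −sin φ cos λ·ΔX − sin φ sin λ·ΔY + cos φ·ΔZ = −(-0.658546)(-0.989017)(-70.5) − (-0.658546)(0.147799)(553.9) + (0.752540)(-491.2) = -269.82 m.
1° of latitude spans πR/180 = 111177 m, so Δφ = -269.82 / 111177 × 3600 = -8.737″.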